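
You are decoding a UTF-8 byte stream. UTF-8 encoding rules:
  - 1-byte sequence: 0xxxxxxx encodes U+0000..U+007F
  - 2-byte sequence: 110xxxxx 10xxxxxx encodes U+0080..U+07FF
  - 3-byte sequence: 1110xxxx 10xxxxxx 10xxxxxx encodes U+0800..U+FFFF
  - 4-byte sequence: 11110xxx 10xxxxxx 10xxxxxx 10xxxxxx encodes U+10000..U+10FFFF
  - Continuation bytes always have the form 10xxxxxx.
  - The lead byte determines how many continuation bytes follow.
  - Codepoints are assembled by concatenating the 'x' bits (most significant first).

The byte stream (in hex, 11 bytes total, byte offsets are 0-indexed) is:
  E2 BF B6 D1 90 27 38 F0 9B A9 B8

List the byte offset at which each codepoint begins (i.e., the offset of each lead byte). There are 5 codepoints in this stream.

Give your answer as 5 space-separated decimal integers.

Answer: 0 3 5 6 7

Derivation:
Byte[0]=E2: 3-byte lead, need 2 cont bytes. acc=0x2
Byte[1]=BF: continuation. acc=(acc<<6)|0x3F=0xBF
Byte[2]=B6: continuation. acc=(acc<<6)|0x36=0x2FF6
Completed: cp=U+2FF6 (starts at byte 0)
Byte[3]=D1: 2-byte lead, need 1 cont bytes. acc=0x11
Byte[4]=90: continuation. acc=(acc<<6)|0x10=0x450
Completed: cp=U+0450 (starts at byte 3)
Byte[5]=27: 1-byte ASCII. cp=U+0027
Byte[6]=38: 1-byte ASCII. cp=U+0038
Byte[7]=F0: 4-byte lead, need 3 cont bytes. acc=0x0
Byte[8]=9B: continuation. acc=(acc<<6)|0x1B=0x1B
Byte[9]=A9: continuation. acc=(acc<<6)|0x29=0x6E9
Byte[10]=B8: continuation. acc=(acc<<6)|0x38=0x1BA78
Completed: cp=U+1BA78 (starts at byte 7)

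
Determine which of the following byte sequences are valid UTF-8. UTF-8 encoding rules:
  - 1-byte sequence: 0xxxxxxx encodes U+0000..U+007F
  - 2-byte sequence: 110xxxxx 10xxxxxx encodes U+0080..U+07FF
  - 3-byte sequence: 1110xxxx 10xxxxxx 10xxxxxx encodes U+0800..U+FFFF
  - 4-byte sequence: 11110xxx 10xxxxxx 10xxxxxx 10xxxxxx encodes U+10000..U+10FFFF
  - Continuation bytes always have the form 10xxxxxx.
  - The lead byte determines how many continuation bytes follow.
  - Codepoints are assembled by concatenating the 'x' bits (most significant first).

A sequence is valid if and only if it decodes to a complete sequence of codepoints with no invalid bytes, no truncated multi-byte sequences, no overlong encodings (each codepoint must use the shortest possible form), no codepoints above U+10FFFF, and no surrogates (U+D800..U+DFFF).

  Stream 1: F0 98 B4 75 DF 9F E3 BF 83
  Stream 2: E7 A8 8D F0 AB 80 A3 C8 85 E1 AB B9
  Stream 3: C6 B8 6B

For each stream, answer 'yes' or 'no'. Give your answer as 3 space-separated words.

Answer: no yes yes

Derivation:
Stream 1: error at byte offset 3. INVALID
Stream 2: decodes cleanly. VALID
Stream 3: decodes cleanly. VALID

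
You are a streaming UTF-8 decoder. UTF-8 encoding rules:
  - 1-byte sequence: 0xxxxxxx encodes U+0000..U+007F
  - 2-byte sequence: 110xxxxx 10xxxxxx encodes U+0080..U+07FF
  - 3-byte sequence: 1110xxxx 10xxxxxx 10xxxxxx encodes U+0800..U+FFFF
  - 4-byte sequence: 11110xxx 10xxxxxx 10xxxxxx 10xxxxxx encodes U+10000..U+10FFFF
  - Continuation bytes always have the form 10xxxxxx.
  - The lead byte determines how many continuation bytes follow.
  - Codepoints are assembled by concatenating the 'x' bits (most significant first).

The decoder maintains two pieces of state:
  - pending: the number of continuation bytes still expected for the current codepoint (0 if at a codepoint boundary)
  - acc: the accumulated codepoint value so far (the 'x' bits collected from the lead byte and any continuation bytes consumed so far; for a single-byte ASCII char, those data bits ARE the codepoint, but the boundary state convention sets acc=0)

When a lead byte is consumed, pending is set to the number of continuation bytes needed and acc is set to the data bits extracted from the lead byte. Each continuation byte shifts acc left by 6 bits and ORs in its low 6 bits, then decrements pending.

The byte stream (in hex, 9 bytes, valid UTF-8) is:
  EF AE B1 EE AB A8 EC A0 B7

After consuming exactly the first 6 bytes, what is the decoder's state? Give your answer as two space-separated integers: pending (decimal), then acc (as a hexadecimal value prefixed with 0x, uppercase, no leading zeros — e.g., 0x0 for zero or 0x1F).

Byte[0]=EF: 3-byte lead. pending=2, acc=0xF
Byte[1]=AE: continuation. acc=(acc<<6)|0x2E=0x3EE, pending=1
Byte[2]=B1: continuation. acc=(acc<<6)|0x31=0xFBB1, pending=0
Byte[3]=EE: 3-byte lead. pending=2, acc=0xE
Byte[4]=AB: continuation. acc=(acc<<6)|0x2B=0x3AB, pending=1
Byte[5]=A8: continuation. acc=(acc<<6)|0x28=0xEAE8, pending=0

Answer: 0 0xEAE8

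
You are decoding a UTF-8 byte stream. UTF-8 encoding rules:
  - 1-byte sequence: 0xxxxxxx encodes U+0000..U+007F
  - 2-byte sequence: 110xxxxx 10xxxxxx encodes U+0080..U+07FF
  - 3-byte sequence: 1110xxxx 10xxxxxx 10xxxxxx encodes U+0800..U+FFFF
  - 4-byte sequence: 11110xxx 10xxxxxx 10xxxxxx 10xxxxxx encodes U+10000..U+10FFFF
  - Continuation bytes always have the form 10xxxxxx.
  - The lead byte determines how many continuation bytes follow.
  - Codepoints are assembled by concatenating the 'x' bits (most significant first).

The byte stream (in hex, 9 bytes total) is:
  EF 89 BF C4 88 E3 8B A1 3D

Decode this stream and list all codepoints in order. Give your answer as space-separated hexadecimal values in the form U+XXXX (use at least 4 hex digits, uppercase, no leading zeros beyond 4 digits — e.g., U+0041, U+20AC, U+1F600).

Byte[0]=EF: 3-byte lead, need 2 cont bytes. acc=0xF
Byte[1]=89: continuation. acc=(acc<<6)|0x09=0x3C9
Byte[2]=BF: continuation. acc=(acc<<6)|0x3F=0xF27F
Completed: cp=U+F27F (starts at byte 0)
Byte[3]=C4: 2-byte lead, need 1 cont bytes. acc=0x4
Byte[4]=88: continuation. acc=(acc<<6)|0x08=0x108
Completed: cp=U+0108 (starts at byte 3)
Byte[5]=E3: 3-byte lead, need 2 cont bytes. acc=0x3
Byte[6]=8B: continuation. acc=(acc<<6)|0x0B=0xCB
Byte[7]=A1: continuation. acc=(acc<<6)|0x21=0x32E1
Completed: cp=U+32E1 (starts at byte 5)
Byte[8]=3D: 1-byte ASCII. cp=U+003D

Answer: U+F27F U+0108 U+32E1 U+003D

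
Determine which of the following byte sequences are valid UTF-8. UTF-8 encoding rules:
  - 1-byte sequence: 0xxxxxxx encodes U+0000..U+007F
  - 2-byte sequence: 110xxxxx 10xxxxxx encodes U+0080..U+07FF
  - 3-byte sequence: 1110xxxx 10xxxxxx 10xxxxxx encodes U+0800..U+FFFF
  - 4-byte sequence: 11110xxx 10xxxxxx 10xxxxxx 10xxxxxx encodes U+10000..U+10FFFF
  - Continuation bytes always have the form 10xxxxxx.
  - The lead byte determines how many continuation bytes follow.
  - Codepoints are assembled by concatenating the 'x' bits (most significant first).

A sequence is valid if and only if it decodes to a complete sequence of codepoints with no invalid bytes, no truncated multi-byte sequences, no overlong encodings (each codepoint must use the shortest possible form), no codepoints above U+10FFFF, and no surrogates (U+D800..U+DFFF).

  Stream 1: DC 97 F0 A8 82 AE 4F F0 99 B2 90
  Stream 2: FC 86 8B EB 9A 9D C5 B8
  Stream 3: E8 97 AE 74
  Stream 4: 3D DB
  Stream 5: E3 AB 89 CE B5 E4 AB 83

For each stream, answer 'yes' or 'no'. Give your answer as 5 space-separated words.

Stream 1: decodes cleanly. VALID
Stream 2: error at byte offset 0. INVALID
Stream 3: decodes cleanly. VALID
Stream 4: error at byte offset 2. INVALID
Stream 5: decodes cleanly. VALID

Answer: yes no yes no yes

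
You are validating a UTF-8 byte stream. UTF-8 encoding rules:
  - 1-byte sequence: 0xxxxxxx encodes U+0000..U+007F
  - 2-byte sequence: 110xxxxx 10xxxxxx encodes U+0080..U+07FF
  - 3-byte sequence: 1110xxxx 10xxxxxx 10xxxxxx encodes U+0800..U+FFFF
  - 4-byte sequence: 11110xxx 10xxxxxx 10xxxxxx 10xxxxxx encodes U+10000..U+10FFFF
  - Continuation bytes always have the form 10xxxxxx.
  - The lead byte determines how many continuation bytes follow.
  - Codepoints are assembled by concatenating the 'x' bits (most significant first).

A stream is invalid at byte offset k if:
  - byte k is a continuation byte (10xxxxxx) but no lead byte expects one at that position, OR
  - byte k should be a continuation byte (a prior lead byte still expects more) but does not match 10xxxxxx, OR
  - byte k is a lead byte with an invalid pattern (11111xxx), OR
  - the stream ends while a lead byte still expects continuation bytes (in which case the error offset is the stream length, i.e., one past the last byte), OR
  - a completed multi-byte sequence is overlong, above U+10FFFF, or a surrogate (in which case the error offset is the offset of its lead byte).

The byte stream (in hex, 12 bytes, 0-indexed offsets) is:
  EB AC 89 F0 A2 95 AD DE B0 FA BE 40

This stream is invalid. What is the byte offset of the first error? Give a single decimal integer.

Answer: 9

Derivation:
Byte[0]=EB: 3-byte lead, need 2 cont bytes. acc=0xB
Byte[1]=AC: continuation. acc=(acc<<6)|0x2C=0x2EC
Byte[2]=89: continuation. acc=(acc<<6)|0x09=0xBB09
Completed: cp=U+BB09 (starts at byte 0)
Byte[3]=F0: 4-byte lead, need 3 cont bytes. acc=0x0
Byte[4]=A2: continuation. acc=(acc<<6)|0x22=0x22
Byte[5]=95: continuation. acc=(acc<<6)|0x15=0x895
Byte[6]=AD: continuation. acc=(acc<<6)|0x2D=0x2256D
Completed: cp=U+2256D (starts at byte 3)
Byte[7]=DE: 2-byte lead, need 1 cont bytes. acc=0x1E
Byte[8]=B0: continuation. acc=(acc<<6)|0x30=0x7B0
Completed: cp=U+07B0 (starts at byte 7)
Byte[9]=FA: INVALID lead byte (not 0xxx/110x/1110/11110)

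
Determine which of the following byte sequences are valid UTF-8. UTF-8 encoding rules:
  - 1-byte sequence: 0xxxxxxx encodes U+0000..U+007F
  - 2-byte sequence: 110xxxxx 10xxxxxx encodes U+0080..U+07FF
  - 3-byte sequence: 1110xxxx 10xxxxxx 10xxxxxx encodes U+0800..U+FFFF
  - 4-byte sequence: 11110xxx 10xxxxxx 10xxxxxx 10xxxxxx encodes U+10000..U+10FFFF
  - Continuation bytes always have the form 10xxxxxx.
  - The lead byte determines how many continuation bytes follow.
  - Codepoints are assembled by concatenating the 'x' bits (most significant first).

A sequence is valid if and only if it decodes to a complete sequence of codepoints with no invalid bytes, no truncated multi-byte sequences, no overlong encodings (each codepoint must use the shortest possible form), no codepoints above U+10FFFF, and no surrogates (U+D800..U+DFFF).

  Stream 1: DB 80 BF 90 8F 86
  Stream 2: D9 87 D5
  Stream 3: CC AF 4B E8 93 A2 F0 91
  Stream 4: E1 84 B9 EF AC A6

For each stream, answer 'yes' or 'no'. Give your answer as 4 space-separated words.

Stream 1: error at byte offset 2. INVALID
Stream 2: error at byte offset 3. INVALID
Stream 3: error at byte offset 8. INVALID
Stream 4: decodes cleanly. VALID

Answer: no no no yes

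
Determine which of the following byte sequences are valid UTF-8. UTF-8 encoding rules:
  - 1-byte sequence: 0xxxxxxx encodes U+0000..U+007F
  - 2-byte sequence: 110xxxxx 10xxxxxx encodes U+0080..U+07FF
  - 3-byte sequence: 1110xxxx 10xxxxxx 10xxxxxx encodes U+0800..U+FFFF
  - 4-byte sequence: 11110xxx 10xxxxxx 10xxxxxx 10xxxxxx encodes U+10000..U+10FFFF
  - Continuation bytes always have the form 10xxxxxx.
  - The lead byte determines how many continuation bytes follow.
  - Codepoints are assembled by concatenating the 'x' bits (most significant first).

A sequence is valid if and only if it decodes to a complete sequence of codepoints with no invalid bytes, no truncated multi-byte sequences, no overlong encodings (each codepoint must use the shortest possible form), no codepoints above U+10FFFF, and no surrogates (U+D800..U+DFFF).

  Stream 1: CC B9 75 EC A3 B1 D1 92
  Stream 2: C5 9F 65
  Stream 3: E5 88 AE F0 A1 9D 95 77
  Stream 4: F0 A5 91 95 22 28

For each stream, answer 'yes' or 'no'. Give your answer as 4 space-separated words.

Answer: yes yes yes yes

Derivation:
Stream 1: decodes cleanly. VALID
Stream 2: decodes cleanly. VALID
Stream 3: decodes cleanly. VALID
Stream 4: decodes cleanly. VALID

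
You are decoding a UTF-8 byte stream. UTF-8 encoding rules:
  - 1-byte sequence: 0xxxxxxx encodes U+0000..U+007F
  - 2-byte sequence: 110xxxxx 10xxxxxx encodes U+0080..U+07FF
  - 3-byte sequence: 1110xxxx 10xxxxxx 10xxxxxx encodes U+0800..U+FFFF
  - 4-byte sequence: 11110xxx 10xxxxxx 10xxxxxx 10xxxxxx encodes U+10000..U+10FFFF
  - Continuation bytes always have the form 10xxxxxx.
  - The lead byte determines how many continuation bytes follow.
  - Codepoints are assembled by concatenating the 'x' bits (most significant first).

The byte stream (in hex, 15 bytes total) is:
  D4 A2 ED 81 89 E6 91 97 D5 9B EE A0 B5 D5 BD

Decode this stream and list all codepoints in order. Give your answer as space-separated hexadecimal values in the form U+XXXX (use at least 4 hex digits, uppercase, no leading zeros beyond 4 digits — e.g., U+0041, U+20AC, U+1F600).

Byte[0]=D4: 2-byte lead, need 1 cont bytes. acc=0x14
Byte[1]=A2: continuation. acc=(acc<<6)|0x22=0x522
Completed: cp=U+0522 (starts at byte 0)
Byte[2]=ED: 3-byte lead, need 2 cont bytes. acc=0xD
Byte[3]=81: continuation. acc=(acc<<6)|0x01=0x341
Byte[4]=89: continuation. acc=(acc<<6)|0x09=0xD049
Completed: cp=U+D049 (starts at byte 2)
Byte[5]=E6: 3-byte lead, need 2 cont bytes. acc=0x6
Byte[6]=91: continuation. acc=(acc<<6)|0x11=0x191
Byte[7]=97: continuation. acc=(acc<<6)|0x17=0x6457
Completed: cp=U+6457 (starts at byte 5)
Byte[8]=D5: 2-byte lead, need 1 cont bytes. acc=0x15
Byte[9]=9B: continuation. acc=(acc<<6)|0x1B=0x55B
Completed: cp=U+055B (starts at byte 8)
Byte[10]=EE: 3-byte lead, need 2 cont bytes. acc=0xE
Byte[11]=A0: continuation. acc=(acc<<6)|0x20=0x3A0
Byte[12]=B5: continuation. acc=(acc<<6)|0x35=0xE835
Completed: cp=U+E835 (starts at byte 10)
Byte[13]=D5: 2-byte lead, need 1 cont bytes. acc=0x15
Byte[14]=BD: continuation. acc=(acc<<6)|0x3D=0x57D
Completed: cp=U+057D (starts at byte 13)

Answer: U+0522 U+D049 U+6457 U+055B U+E835 U+057D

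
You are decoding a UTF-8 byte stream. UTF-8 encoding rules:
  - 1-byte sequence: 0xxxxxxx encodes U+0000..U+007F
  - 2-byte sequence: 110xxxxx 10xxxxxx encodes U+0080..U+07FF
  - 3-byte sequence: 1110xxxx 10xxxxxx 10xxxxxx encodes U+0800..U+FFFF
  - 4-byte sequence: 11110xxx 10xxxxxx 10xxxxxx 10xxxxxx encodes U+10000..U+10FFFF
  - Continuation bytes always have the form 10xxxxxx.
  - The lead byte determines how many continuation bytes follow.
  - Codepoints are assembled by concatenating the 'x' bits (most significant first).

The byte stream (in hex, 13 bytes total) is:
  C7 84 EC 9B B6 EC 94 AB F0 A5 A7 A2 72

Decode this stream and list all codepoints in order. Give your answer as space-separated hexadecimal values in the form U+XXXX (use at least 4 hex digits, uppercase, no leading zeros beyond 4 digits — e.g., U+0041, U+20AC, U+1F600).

Answer: U+01C4 U+C6F6 U+C52B U+259E2 U+0072

Derivation:
Byte[0]=C7: 2-byte lead, need 1 cont bytes. acc=0x7
Byte[1]=84: continuation. acc=(acc<<6)|0x04=0x1C4
Completed: cp=U+01C4 (starts at byte 0)
Byte[2]=EC: 3-byte lead, need 2 cont bytes. acc=0xC
Byte[3]=9B: continuation. acc=(acc<<6)|0x1B=0x31B
Byte[4]=B6: continuation. acc=(acc<<6)|0x36=0xC6F6
Completed: cp=U+C6F6 (starts at byte 2)
Byte[5]=EC: 3-byte lead, need 2 cont bytes. acc=0xC
Byte[6]=94: continuation. acc=(acc<<6)|0x14=0x314
Byte[7]=AB: continuation. acc=(acc<<6)|0x2B=0xC52B
Completed: cp=U+C52B (starts at byte 5)
Byte[8]=F0: 4-byte lead, need 3 cont bytes. acc=0x0
Byte[9]=A5: continuation. acc=(acc<<6)|0x25=0x25
Byte[10]=A7: continuation. acc=(acc<<6)|0x27=0x967
Byte[11]=A2: continuation. acc=(acc<<6)|0x22=0x259E2
Completed: cp=U+259E2 (starts at byte 8)
Byte[12]=72: 1-byte ASCII. cp=U+0072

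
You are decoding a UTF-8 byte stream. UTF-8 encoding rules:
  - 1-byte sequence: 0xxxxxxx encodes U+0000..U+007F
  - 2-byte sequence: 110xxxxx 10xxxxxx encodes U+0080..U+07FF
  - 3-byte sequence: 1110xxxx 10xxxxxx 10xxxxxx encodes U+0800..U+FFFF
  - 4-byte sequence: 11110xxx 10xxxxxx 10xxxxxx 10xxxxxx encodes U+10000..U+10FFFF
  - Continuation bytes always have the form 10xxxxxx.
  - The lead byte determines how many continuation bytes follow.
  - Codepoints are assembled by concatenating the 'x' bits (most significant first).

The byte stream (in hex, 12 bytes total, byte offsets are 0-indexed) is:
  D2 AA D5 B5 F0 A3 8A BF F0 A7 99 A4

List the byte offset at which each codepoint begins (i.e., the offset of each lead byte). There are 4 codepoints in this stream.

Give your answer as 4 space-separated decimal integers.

Byte[0]=D2: 2-byte lead, need 1 cont bytes. acc=0x12
Byte[1]=AA: continuation. acc=(acc<<6)|0x2A=0x4AA
Completed: cp=U+04AA (starts at byte 0)
Byte[2]=D5: 2-byte lead, need 1 cont bytes. acc=0x15
Byte[3]=B5: continuation. acc=(acc<<6)|0x35=0x575
Completed: cp=U+0575 (starts at byte 2)
Byte[4]=F0: 4-byte lead, need 3 cont bytes. acc=0x0
Byte[5]=A3: continuation. acc=(acc<<6)|0x23=0x23
Byte[6]=8A: continuation. acc=(acc<<6)|0x0A=0x8CA
Byte[7]=BF: continuation. acc=(acc<<6)|0x3F=0x232BF
Completed: cp=U+232BF (starts at byte 4)
Byte[8]=F0: 4-byte lead, need 3 cont bytes. acc=0x0
Byte[9]=A7: continuation. acc=(acc<<6)|0x27=0x27
Byte[10]=99: continuation. acc=(acc<<6)|0x19=0x9D9
Byte[11]=A4: continuation. acc=(acc<<6)|0x24=0x27664
Completed: cp=U+27664 (starts at byte 8)

Answer: 0 2 4 8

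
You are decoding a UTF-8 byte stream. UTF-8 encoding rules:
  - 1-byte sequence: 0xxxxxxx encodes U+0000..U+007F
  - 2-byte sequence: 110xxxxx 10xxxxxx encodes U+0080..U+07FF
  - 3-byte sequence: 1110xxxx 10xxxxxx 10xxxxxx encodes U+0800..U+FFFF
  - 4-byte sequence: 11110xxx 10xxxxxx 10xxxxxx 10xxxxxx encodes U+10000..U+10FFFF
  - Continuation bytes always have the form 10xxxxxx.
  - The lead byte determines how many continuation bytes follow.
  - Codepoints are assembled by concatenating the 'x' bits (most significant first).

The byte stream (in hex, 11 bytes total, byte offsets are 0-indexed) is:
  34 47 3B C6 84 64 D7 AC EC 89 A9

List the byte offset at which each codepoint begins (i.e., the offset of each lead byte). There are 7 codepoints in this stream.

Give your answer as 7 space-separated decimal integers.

Answer: 0 1 2 3 5 6 8

Derivation:
Byte[0]=34: 1-byte ASCII. cp=U+0034
Byte[1]=47: 1-byte ASCII. cp=U+0047
Byte[2]=3B: 1-byte ASCII. cp=U+003B
Byte[3]=C6: 2-byte lead, need 1 cont bytes. acc=0x6
Byte[4]=84: continuation. acc=(acc<<6)|0x04=0x184
Completed: cp=U+0184 (starts at byte 3)
Byte[5]=64: 1-byte ASCII. cp=U+0064
Byte[6]=D7: 2-byte lead, need 1 cont bytes. acc=0x17
Byte[7]=AC: continuation. acc=(acc<<6)|0x2C=0x5EC
Completed: cp=U+05EC (starts at byte 6)
Byte[8]=EC: 3-byte lead, need 2 cont bytes. acc=0xC
Byte[9]=89: continuation. acc=(acc<<6)|0x09=0x309
Byte[10]=A9: continuation. acc=(acc<<6)|0x29=0xC269
Completed: cp=U+C269 (starts at byte 8)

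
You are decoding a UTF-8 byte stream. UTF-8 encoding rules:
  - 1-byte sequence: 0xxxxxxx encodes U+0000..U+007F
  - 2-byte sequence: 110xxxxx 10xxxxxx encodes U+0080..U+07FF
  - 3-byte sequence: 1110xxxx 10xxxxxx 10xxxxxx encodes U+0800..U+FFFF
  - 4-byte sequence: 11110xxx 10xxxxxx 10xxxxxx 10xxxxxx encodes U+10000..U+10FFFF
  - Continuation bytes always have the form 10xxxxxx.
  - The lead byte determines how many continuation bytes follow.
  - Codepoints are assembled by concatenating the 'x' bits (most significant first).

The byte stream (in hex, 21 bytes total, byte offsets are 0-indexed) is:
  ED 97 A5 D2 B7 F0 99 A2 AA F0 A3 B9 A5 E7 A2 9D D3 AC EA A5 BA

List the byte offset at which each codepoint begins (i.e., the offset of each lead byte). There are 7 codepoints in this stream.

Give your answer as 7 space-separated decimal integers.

Answer: 0 3 5 9 13 16 18

Derivation:
Byte[0]=ED: 3-byte lead, need 2 cont bytes. acc=0xD
Byte[1]=97: continuation. acc=(acc<<6)|0x17=0x357
Byte[2]=A5: continuation. acc=(acc<<6)|0x25=0xD5E5
Completed: cp=U+D5E5 (starts at byte 0)
Byte[3]=D2: 2-byte lead, need 1 cont bytes. acc=0x12
Byte[4]=B7: continuation. acc=(acc<<6)|0x37=0x4B7
Completed: cp=U+04B7 (starts at byte 3)
Byte[5]=F0: 4-byte lead, need 3 cont bytes. acc=0x0
Byte[6]=99: continuation. acc=(acc<<6)|0x19=0x19
Byte[7]=A2: continuation. acc=(acc<<6)|0x22=0x662
Byte[8]=AA: continuation. acc=(acc<<6)|0x2A=0x198AA
Completed: cp=U+198AA (starts at byte 5)
Byte[9]=F0: 4-byte lead, need 3 cont bytes. acc=0x0
Byte[10]=A3: continuation. acc=(acc<<6)|0x23=0x23
Byte[11]=B9: continuation. acc=(acc<<6)|0x39=0x8F9
Byte[12]=A5: continuation. acc=(acc<<6)|0x25=0x23E65
Completed: cp=U+23E65 (starts at byte 9)
Byte[13]=E7: 3-byte lead, need 2 cont bytes. acc=0x7
Byte[14]=A2: continuation. acc=(acc<<6)|0x22=0x1E2
Byte[15]=9D: continuation. acc=(acc<<6)|0x1D=0x789D
Completed: cp=U+789D (starts at byte 13)
Byte[16]=D3: 2-byte lead, need 1 cont bytes. acc=0x13
Byte[17]=AC: continuation. acc=(acc<<6)|0x2C=0x4EC
Completed: cp=U+04EC (starts at byte 16)
Byte[18]=EA: 3-byte lead, need 2 cont bytes. acc=0xA
Byte[19]=A5: continuation. acc=(acc<<6)|0x25=0x2A5
Byte[20]=BA: continuation. acc=(acc<<6)|0x3A=0xA97A
Completed: cp=U+A97A (starts at byte 18)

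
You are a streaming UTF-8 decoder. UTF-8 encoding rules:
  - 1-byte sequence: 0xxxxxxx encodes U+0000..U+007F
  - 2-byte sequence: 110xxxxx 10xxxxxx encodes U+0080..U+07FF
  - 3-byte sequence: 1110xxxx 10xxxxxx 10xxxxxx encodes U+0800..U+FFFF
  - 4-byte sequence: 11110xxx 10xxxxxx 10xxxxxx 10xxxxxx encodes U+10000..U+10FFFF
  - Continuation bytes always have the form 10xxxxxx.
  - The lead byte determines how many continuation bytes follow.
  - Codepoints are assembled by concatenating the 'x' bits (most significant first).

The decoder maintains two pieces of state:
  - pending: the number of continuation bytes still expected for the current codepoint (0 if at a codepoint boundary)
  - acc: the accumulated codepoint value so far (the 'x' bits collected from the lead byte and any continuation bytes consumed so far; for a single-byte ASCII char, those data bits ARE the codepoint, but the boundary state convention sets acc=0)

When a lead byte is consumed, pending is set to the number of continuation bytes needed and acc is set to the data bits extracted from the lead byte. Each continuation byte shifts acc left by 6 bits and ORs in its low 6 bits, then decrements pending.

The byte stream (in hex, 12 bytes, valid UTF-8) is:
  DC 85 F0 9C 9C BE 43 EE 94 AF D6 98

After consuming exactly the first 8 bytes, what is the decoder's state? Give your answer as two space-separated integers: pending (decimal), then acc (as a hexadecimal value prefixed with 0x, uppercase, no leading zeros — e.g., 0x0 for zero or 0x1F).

Answer: 2 0xE

Derivation:
Byte[0]=DC: 2-byte lead. pending=1, acc=0x1C
Byte[1]=85: continuation. acc=(acc<<6)|0x05=0x705, pending=0
Byte[2]=F0: 4-byte lead. pending=3, acc=0x0
Byte[3]=9C: continuation. acc=(acc<<6)|0x1C=0x1C, pending=2
Byte[4]=9C: continuation. acc=(acc<<6)|0x1C=0x71C, pending=1
Byte[5]=BE: continuation. acc=(acc<<6)|0x3E=0x1C73E, pending=0
Byte[6]=43: 1-byte. pending=0, acc=0x0
Byte[7]=EE: 3-byte lead. pending=2, acc=0xE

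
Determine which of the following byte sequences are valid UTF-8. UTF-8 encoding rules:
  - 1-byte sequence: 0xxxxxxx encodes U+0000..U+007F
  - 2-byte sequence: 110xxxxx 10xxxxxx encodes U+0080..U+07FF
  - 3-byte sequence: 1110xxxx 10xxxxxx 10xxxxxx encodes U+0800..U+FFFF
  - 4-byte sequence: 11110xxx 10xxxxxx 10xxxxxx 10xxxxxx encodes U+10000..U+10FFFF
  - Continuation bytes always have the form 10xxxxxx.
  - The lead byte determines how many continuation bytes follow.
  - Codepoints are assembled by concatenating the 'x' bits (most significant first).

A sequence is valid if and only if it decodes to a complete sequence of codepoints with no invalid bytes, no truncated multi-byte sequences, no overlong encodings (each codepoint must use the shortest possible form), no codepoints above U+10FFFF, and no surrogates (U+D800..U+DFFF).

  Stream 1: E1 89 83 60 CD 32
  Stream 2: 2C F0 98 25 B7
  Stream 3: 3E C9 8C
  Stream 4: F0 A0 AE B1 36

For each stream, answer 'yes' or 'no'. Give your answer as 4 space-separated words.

Answer: no no yes yes

Derivation:
Stream 1: error at byte offset 5. INVALID
Stream 2: error at byte offset 3. INVALID
Stream 3: decodes cleanly. VALID
Stream 4: decodes cleanly. VALID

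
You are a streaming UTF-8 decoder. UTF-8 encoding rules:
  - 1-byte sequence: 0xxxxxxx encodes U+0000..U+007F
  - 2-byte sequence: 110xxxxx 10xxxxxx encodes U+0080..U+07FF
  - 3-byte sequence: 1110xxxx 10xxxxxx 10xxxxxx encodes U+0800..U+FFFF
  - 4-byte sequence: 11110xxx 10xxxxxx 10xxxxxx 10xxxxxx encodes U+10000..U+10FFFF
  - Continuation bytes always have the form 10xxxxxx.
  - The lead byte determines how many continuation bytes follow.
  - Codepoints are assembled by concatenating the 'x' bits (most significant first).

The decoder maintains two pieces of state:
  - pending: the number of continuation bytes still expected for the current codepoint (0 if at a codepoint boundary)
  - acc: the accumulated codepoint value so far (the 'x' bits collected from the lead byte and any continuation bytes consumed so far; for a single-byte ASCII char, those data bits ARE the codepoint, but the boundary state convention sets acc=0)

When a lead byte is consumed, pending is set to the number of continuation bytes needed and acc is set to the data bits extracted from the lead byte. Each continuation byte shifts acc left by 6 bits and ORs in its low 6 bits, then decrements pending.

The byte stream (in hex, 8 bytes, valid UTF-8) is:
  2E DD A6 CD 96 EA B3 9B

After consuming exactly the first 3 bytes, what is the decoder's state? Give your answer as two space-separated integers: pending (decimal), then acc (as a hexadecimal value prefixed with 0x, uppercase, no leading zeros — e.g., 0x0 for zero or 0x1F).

Byte[0]=2E: 1-byte. pending=0, acc=0x0
Byte[1]=DD: 2-byte lead. pending=1, acc=0x1D
Byte[2]=A6: continuation. acc=(acc<<6)|0x26=0x766, pending=0

Answer: 0 0x766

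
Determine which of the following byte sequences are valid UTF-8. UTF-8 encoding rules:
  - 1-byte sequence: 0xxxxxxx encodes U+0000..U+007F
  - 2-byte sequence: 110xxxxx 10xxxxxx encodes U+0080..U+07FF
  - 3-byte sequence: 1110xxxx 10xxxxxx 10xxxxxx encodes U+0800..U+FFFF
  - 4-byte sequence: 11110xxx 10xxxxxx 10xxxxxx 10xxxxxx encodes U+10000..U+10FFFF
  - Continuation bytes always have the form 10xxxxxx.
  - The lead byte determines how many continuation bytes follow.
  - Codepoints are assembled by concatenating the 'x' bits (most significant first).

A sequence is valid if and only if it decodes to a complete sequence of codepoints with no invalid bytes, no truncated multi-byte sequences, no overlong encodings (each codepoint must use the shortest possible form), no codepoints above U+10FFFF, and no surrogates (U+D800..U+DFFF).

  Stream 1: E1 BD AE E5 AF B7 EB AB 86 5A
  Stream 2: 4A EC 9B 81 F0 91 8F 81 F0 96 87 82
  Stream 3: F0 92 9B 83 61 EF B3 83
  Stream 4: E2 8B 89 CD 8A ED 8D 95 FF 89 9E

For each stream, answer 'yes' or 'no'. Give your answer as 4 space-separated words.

Stream 1: decodes cleanly. VALID
Stream 2: decodes cleanly. VALID
Stream 3: decodes cleanly. VALID
Stream 4: error at byte offset 8. INVALID

Answer: yes yes yes no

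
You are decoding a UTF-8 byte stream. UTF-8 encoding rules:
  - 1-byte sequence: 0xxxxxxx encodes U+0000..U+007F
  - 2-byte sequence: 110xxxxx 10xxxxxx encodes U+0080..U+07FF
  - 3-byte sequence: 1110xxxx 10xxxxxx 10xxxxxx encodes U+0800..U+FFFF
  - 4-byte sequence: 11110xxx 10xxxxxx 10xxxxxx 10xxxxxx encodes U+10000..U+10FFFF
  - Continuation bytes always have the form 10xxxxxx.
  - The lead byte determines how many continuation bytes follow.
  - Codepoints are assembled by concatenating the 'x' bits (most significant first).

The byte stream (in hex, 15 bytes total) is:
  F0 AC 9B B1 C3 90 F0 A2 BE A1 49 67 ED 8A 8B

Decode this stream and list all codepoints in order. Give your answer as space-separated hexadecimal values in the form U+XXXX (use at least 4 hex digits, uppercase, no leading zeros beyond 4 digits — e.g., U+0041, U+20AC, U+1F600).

Byte[0]=F0: 4-byte lead, need 3 cont bytes. acc=0x0
Byte[1]=AC: continuation. acc=(acc<<6)|0x2C=0x2C
Byte[2]=9B: continuation. acc=(acc<<6)|0x1B=0xB1B
Byte[3]=B1: continuation. acc=(acc<<6)|0x31=0x2C6F1
Completed: cp=U+2C6F1 (starts at byte 0)
Byte[4]=C3: 2-byte lead, need 1 cont bytes. acc=0x3
Byte[5]=90: continuation. acc=(acc<<6)|0x10=0xD0
Completed: cp=U+00D0 (starts at byte 4)
Byte[6]=F0: 4-byte lead, need 3 cont bytes. acc=0x0
Byte[7]=A2: continuation. acc=(acc<<6)|0x22=0x22
Byte[8]=BE: continuation. acc=(acc<<6)|0x3E=0x8BE
Byte[9]=A1: continuation. acc=(acc<<6)|0x21=0x22FA1
Completed: cp=U+22FA1 (starts at byte 6)
Byte[10]=49: 1-byte ASCII. cp=U+0049
Byte[11]=67: 1-byte ASCII. cp=U+0067
Byte[12]=ED: 3-byte lead, need 2 cont bytes. acc=0xD
Byte[13]=8A: continuation. acc=(acc<<6)|0x0A=0x34A
Byte[14]=8B: continuation. acc=(acc<<6)|0x0B=0xD28B
Completed: cp=U+D28B (starts at byte 12)

Answer: U+2C6F1 U+00D0 U+22FA1 U+0049 U+0067 U+D28B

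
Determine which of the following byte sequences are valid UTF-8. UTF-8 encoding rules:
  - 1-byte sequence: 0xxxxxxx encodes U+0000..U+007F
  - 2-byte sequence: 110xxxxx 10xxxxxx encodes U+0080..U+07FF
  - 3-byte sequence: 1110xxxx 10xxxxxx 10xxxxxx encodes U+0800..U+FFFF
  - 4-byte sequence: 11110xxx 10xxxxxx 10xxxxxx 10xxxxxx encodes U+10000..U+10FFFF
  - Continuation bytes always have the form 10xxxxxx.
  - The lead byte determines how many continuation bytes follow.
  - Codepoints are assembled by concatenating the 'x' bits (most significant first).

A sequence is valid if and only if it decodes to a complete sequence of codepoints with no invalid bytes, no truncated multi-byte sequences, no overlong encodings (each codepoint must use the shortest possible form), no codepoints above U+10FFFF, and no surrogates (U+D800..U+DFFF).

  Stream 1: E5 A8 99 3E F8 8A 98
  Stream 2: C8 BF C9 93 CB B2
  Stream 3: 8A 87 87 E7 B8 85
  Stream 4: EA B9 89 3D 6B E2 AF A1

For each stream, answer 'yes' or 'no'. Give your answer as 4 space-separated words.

Stream 1: error at byte offset 4. INVALID
Stream 2: decodes cleanly. VALID
Stream 3: error at byte offset 0. INVALID
Stream 4: decodes cleanly. VALID

Answer: no yes no yes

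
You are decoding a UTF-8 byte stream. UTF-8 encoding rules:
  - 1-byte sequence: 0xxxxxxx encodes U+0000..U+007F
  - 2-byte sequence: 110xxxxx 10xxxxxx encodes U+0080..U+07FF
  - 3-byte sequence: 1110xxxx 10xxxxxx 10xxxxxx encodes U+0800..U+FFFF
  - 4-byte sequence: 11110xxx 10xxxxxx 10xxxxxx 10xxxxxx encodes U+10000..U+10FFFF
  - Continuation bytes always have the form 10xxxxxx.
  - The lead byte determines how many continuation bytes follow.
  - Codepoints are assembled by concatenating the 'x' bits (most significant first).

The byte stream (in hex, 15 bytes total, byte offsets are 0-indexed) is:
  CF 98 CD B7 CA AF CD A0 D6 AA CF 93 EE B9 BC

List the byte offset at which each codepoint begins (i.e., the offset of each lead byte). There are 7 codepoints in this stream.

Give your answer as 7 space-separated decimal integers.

Answer: 0 2 4 6 8 10 12

Derivation:
Byte[0]=CF: 2-byte lead, need 1 cont bytes. acc=0xF
Byte[1]=98: continuation. acc=(acc<<6)|0x18=0x3D8
Completed: cp=U+03D8 (starts at byte 0)
Byte[2]=CD: 2-byte lead, need 1 cont bytes. acc=0xD
Byte[3]=B7: continuation. acc=(acc<<6)|0x37=0x377
Completed: cp=U+0377 (starts at byte 2)
Byte[4]=CA: 2-byte lead, need 1 cont bytes. acc=0xA
Byte[5]=AF: continuation. acc=(acc<<6)|0x2F=0x2AF
Completed: cp=U+02AF (starts at byte 4)
Byte[6]=CD: 2-byte lead, need 1 cont bytes. acc=0xD
Byte[7]=A0: continuation. acc=(acc<<6)|0x20=0x360
Completed: cp=U+0360 (starts at byte 6)
Byte[8]=D6: 2-byte lead, need 1 cont bytes. acc=0x16
Byte[9]=AA: continuation. acc=(acc<<6)|0x2A=0x5AA
Completed: cp=U+05AA (starts at byte 8)
Byte[10]=CF: 2-byte lead, need 1 cont bytes. acc=0xF
Byte[11]=93: continuation. acc=(acc<<6)|0x13=0x3D3
Completed: cp=U+03D3 (starts at byte 10)
Byte[12]=EE: 3-byte lead, need 2 cont bytes. acc=0xE
Byte[13]=B9: continuation. acc=(acc<<6)|0x39=0x3B9
Byte[14]=BC: continuation. acc=(acc<<6)|0x3C=0xEE7C
Completed: cp=U+EE7C (starts at byte 12)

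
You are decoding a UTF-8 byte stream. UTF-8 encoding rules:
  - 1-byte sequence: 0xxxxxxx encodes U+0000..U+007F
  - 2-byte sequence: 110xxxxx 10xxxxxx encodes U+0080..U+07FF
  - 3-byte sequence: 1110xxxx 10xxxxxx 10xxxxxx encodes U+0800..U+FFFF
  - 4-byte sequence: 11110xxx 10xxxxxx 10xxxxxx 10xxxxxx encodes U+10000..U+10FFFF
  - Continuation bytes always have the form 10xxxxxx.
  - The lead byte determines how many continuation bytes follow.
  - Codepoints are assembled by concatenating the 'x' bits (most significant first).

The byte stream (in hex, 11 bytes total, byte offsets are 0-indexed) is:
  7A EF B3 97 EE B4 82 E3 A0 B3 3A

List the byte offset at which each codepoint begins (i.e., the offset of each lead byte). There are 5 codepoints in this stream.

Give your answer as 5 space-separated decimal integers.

Byte[0]=7A: 1-byte ASCII. cp=U+007A
Byte[1]=EF: 3-byte lead, need 2 cont bytes. acc=0xF
Byte[2]=B3: continuation. acc=(acc<<6)|0x33=0x3F3
Byte[3]=97: continuation. acc=(acc<<6)|0x17=0xFCD7
Completed: cp=U+FCD7 (starts at byte 1)
Byte[4]=EE: 3-byte lead, need 2 cont bytes. acc=0xE
Byte[5]=B4: continuation. acc=(acc<<6)|0x34=0x3B4
Byte[6]=82: continuation. acc=(acc<<6)|0x02=0xED02
Completed: cp=U+ED02 (starts at byte 4)
Byte[7]=E3: 3-byte lead, need 2 cont bytes. acc=0x3
Byte[8]=A0: continuation. acc=(acc<<6)|0x20=0xE0
Byte[9]=B3: continuation. acc=(acc<<6)|0x33=0x3833
Completed: cp=U+3833 (starts at byte 7)
Byte[10]=3A: 1-byte ASCII. cp=U+003A

Answer: 0 1 4 7 10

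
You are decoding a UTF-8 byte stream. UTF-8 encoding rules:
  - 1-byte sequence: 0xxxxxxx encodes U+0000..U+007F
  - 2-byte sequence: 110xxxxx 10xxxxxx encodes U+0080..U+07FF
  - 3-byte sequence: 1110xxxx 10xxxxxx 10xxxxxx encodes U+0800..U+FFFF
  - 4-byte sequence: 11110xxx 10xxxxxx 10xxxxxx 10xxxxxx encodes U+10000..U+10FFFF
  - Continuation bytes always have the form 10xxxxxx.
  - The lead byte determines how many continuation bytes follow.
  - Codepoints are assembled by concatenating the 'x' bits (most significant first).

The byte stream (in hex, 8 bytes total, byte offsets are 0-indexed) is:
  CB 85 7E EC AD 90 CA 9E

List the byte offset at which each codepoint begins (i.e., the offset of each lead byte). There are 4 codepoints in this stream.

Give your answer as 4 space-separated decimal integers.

Byte[0]=CB: 2-byte lead, need 1 cont bytes. acc=0xB
Byte[1]=85: continuation. acc=(acc<<6)|0x05=0x2C5
Completed: cp=U+02C5 (starts at byte 0)
Byte[2]=7E: 1-byte ASCII. cp=U+007E
Byte[3]=EC: 3-byte lead, need 2 cont bytes. acc=0xC
Byte[4]=AD: continuation. acc=(acc<<6)|0x2D=0x32D
Byte[5]=90: continuation. acc=(acc<<6)|0x10=0xCB50
Completed: cp=U+CB50 (starts at byte 3)
Byte[6]=CA: 2-byte lead, need 1 cont bytes. acc=0xA
Byte[7]=9E: continuation. acc=(acc<<6)|0x1E=0x29E
Completed: cp=U+029E (starts at byte 6)

Answer: 0 2 3 6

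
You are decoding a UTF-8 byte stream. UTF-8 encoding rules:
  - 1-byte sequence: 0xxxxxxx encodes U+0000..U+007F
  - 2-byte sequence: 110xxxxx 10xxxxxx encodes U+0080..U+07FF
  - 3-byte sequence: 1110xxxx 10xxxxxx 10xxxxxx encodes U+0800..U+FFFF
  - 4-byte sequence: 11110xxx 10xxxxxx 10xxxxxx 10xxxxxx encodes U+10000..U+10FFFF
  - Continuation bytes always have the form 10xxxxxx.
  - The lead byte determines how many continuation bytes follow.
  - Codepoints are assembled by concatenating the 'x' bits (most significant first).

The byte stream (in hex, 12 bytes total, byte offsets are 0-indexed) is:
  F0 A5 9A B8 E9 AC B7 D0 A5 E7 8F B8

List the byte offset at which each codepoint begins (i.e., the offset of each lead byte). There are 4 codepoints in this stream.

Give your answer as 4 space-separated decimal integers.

Answer: 0 4 7 9

Derivation:
Byte[0]=F0: 4-byte lead, need 3 cont bytes. acc=0x0
Byte[1]=A5: continuation. acc=(acc<<6)|0x25=0x25
Byte[2]=9A: continuation. acc=(acc<<6)|0x1A=0x95A
Byte[3]=B8: continuation. acc=(acc<<6)|0x38=0x256B8
Completed: cp=U+256B8 (starts at byte 0)
Byte[4]=E9: 3-byte lead, need 2 cont bytes. acc=0x9
Byte[5]=AC: continuation. acc=(acc<<6)|0x2C=0x26C
Byte[6]=B7: continuation. acc=(acc<<6)|0x37=0x9B37
Completed: cp=U+9B37 (starts at byte 4)
Byte[7]=D0: 2-byte lead, need 1 cont bytes. acc=0x10
Byte[8]=A5: continuation. acc=(acc<<6)|0x25=0x425
Completed: cp=U+0425 (starts at byte 7)
Byte[9]=E7: 3-byte lead, need 2 cont bytes. acc=0x7
Byte[10]=8F: continuation. acc=(acc<<6)|0x0F=0x1CF
Byte[11]=B8: continuation. acc=(acc<<6)|0x38=0x73F8
Completed: cp=U+73F8 (starts at byte 9)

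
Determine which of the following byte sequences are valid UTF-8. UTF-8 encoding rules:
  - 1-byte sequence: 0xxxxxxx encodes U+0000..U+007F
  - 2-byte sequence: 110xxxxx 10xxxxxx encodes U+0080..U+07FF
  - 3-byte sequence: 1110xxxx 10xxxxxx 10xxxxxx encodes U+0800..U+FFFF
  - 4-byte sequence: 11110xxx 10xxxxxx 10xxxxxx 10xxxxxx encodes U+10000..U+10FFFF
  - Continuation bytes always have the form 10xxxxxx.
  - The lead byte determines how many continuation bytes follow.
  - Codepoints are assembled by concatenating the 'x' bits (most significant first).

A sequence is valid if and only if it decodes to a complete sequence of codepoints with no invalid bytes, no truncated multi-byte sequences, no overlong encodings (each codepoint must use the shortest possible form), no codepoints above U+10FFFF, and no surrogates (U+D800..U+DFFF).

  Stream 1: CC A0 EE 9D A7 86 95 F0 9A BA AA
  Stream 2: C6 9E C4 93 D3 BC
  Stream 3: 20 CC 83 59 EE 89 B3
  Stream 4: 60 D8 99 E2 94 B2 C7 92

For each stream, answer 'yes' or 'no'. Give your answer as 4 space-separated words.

Answer: no yes yes yes

Derivation:
Stream 1: error at byte offset 5. INVALID
Stream 2: decodes cleanly. VALID
Stream 3: decodes cleanly. VALID
Stream 4: decodes cleanly. VALID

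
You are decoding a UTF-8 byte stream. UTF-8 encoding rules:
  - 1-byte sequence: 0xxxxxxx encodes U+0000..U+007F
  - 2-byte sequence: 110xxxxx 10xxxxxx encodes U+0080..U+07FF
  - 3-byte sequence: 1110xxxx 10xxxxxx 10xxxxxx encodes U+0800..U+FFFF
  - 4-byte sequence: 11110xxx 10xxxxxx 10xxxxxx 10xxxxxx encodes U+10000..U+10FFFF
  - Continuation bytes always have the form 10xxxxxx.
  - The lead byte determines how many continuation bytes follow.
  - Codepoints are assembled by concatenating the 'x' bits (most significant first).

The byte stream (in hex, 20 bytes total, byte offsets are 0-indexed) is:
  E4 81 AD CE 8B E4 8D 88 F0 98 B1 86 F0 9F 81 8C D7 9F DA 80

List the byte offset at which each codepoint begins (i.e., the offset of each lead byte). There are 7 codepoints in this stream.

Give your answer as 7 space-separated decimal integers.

Answer: 0 3 5 8 12 16 18

Derivation:
Byte[0]=E4: 3-byte lead, need 2 cont bytes. acc=0x4
Byte[1]=81: continuation. acc=(acc<<6)|0x01=0x101
Byte[2]=AD: continuation. acc=(acc<<6)|0x2D=0x406D
Completed: cp=U+406D (starts at byte 0)
Byte[3]=CE: 2-byte lead, need 1 cont bytes. acc=0xE
Byte[4]=8B: continuation. acc=(acc<<6)|0x0B=0x38B
Completed: cp=U+038B (starts at byte 3)
Byte[5]=E4: 3-byte lead, need 2 cont bytes. acc=0x4
Byte[6]=8D: continuation. acc=(acc<<6)|0x0D=0x10D
Byte[7]=88: continuation. acc=(acc<<6)|0x08=0x4348
Completed: cp=U+4348 (starts at byte 5)
Byte[8]=F0: 4-byte lead, need 3 cont bytes. acc=0x0
Byte[9]=98: continuation. acc=(acc<<6)|0x18=0x18
Byte[10]=B1: continuation. acc=(acc<<6)|0x31=0x631
Byte[11]=86: continuation. acc=(acc<<6)|0x06=0x18C46
Completed: cp=U+18C46 (starts at byte 8)
Byte[12]=F0: 4-byte lead, need 3 cont bytes. acc=0x0
Byte[13]=9F: continuation. acc=(acc<<6)|0x1F=0x1F
Byte[14]=81: continuation. acc=(acc<<6)|0x01=0x7C1
Byte[15]=8C: continuation. acc=(acc<<6)|0x0C=0x1F04C
Completed: cp=U+1F04C (starts at byte 12)
Byte[16]=D7: 2-byte lead, need 1 cont bytes. acc=0x17
Byte[17]=9F: continuation. acc=(acc<<6)|0x1F=0x5DF
Completed: cp=U+05DF (starts at byte 16)
Byte[18]=DA: 2-byte lead, need 1 cont bytes. acc=0x1A
Byte[19]=80: continuation. acc=(acc<<6)|0x00=0x680
Completed: cp=U+0680 (starts at byte 18)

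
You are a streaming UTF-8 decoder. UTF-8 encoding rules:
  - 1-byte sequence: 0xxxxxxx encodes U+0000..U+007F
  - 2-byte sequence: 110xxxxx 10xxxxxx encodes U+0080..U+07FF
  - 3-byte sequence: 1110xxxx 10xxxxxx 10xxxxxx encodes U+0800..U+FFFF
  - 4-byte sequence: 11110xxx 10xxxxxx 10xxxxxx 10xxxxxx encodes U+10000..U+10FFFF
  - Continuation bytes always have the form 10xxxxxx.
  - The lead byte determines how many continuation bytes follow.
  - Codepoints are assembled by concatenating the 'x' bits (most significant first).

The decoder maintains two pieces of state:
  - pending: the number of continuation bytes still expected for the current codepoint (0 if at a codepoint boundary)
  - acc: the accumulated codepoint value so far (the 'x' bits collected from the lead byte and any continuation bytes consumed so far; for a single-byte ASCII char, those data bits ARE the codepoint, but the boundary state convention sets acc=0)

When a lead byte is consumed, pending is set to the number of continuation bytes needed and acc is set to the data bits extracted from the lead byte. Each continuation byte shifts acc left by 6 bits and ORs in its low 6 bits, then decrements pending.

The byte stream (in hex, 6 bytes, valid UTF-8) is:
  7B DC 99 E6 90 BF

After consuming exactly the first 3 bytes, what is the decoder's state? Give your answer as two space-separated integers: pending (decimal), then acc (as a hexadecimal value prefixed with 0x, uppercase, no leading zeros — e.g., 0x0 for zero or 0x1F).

Byte[0]=7B: 1-byte. pending=0, acc=0x0
Byte[1]=DC: 2-byte lead. pending=1, acc=0x1C
Byte[2]=99: continuation. acc=(acc<<6)|0x19=0x719, pending=0

Answer: 0 0x719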